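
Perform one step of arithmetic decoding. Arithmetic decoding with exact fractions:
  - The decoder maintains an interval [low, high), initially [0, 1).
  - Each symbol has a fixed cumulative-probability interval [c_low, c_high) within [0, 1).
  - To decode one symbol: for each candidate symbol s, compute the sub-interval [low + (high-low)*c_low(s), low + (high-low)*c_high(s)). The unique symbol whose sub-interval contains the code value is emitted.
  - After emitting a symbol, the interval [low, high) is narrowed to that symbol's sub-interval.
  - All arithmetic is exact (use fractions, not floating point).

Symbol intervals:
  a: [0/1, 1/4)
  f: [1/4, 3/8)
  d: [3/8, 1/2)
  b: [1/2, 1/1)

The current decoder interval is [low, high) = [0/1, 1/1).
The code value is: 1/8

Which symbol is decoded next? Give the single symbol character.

Answer: a

Derivation:
Interval width = high − low = 1/1 − 0/1 = 1/1
Scaled code = (code − low) / width = (1/8 − 0/1) / 1/1 = 1/8
  a: [0/1, 1/4) ← scaled code falls here ✓
  f: [1/4, 3/8) 
  d: [3/8, 1/2) 
  b: [1/2, 1/1) 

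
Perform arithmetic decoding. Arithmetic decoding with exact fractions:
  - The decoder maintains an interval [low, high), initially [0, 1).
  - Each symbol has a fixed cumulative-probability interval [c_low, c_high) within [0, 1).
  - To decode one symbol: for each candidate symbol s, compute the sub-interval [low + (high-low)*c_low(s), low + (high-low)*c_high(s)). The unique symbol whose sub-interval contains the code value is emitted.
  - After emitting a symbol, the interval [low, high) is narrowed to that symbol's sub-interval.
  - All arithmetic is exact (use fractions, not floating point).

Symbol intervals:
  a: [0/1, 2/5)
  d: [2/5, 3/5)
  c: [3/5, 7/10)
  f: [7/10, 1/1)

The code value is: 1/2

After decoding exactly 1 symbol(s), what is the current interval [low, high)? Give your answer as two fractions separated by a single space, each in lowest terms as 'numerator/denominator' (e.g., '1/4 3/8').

Answer: 2/5 3/5

Derivation:
Step 1: interval [0/1, 1/1), width = 1/1 - 0/1 = 1/1
  'a': [0/1 + 1/1*0/1, 0/1 + 1/1*2/5) = [0/1, 2/5)
  'd': [0/1 + 1/1*2/5, 0/1 + 1/1*3/5) = [2/5, 3/5) <- contains code 1/2
  'c': [0/1 + 1/1*3/5, 0/1 + 1/1*7/10) = [3/5, 7/10)
  'f': [0/1 + 1/1*7/10, 0/1 + 1/1*1/1) = [7/10, 1/1)
  emit 'd', narrow to [2/5, 3/5)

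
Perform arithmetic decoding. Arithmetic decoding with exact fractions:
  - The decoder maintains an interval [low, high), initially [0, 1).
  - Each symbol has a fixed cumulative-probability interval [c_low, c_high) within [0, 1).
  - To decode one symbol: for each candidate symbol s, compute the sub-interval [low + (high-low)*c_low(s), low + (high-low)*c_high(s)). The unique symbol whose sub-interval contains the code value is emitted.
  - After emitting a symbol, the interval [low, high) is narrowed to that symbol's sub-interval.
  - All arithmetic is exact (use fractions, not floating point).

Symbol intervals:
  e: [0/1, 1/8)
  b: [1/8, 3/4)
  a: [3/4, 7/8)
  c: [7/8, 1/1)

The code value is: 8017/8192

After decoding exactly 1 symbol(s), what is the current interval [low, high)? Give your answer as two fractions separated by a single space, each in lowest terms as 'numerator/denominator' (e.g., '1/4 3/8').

Step 1: interval [0/1, 1/1), width = 1/1 - 0/1 = 1/1
  'e': [0/1 + 1/1*0/1, 0/1 + 1/1*1/8) = [0/1, 1/8)
  'b': [0/1 + 1/1*1/8, 0/1 + 1/1*3/4) = [1/8, 3/4)
  'a': [0/1 + 1/1*3/4, 0/1 + 1/1*7/8) = [3/4, 7/8)
  'c': [0/1 + 1/1*7/8, 0/1 + 1/1*1/1) = [7/8, 1/1) <- contains code 8017/8192
  emit 'c', narrow to [7/8, 1/1)

Answer: 7/8 1/1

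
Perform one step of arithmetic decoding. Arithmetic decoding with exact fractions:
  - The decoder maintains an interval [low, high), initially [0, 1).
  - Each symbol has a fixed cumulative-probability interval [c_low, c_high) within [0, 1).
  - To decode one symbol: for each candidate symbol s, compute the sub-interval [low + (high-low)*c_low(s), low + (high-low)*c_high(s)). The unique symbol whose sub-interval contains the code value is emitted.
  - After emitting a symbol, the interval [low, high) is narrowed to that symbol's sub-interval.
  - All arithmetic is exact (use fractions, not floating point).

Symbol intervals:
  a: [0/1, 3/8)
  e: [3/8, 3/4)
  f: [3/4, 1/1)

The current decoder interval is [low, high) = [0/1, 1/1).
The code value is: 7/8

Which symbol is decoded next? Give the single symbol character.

Answer: f

Derivation:
Interval width = high − low = 1/1 − 0/1 = 1/1
Scaled code = (code − low) / width = (7/8 − 0/1) / 1/1 = 7/8
  a: [0/1, 3/8) 
  e: [3/8, 3/4) 
  f: [3/4, 1/1) ← scaled code falls here ✓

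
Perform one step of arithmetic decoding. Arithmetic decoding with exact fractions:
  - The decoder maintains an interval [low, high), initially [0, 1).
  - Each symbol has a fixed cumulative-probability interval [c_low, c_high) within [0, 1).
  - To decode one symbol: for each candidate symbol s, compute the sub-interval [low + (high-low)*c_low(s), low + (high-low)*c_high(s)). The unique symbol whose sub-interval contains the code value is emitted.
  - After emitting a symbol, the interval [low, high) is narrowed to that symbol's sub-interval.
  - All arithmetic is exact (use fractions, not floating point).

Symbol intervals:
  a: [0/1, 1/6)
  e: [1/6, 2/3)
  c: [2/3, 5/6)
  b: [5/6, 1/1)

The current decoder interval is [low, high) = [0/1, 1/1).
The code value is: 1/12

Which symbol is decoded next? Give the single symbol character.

Interval width = high − low = 1/1 − 0/1 = 1/1
Scaled code = (code − low) / width = (1/12 − 0/1) / 1/1 = 1/12
  a: [0/1, 1/6) ← scaled code falls here ✓
  e: [1/6, 2/3) 
  c: [2/3, 5/6) 
  b: [5/6, 1/1) 

Answer: a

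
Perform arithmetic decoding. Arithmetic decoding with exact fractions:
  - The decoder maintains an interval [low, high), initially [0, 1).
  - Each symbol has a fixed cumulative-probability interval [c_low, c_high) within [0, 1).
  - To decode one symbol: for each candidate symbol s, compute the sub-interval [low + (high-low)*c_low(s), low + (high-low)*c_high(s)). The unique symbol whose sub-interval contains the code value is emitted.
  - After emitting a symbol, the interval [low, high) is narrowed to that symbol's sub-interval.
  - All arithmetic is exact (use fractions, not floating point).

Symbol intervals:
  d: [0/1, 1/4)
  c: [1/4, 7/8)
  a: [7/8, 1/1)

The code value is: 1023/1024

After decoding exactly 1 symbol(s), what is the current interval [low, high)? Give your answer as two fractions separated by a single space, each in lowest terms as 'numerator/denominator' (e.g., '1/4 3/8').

Answer: 7/8 1/1

Derivation:
Step 1: interval [0/1, 1/1), width = 1/1 - 0/1 = 1/1
  'd': [0/1 + 1/1*0/1, 0/1 + 1/1*1/4) = [0/1, 1/4)
  'c': [0/1 + 1/1*1/4, 0/1 + 1/1*7/8) = [1/4, 7/8)
  'a': [0/1 + 1/1*7/8, 0/1 + 1/1*1/1) = [7/8, 1/1) <- contains code 1023/1024
  emit 'a', narrow to [7/8, 1/1)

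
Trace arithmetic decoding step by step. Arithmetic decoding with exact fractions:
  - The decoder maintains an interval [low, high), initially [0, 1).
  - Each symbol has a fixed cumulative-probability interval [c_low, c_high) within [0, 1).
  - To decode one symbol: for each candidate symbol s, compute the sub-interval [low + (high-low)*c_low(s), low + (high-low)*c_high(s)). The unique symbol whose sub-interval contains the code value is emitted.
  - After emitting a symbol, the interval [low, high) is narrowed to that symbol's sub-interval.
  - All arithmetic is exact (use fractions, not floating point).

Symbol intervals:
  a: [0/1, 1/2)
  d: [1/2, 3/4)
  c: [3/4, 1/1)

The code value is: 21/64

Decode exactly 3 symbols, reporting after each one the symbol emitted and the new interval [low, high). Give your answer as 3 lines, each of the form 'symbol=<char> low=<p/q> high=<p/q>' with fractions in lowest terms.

Step 1: interval [0/1, 1/1), width = 1/1 - 0/1 = 1/1
  'a': [0/1 + 1/1*0/1, 0/1 + 1/1*1/2) = [0/1, 1/2) <- contains code 21/64
  'd': [0/1 + 1/1*1/2, 0/1 + 1/1*3/4) = [1/2, 3/4)
  'c': [0/1 + 1/1*3/4, 0/1 + 1/1*1/1) = [3/4, 1/1)
  emit 'a', narrow to [0/1, 1/2)
Step 2: interval [0/1, 1/2), width = 1/2 - 0/1 = 1/2
  'a': [0/1 + 1/2*0/1, 0/1 + 1/2*1/2) = [0/1, 1/4)
  'd': [0/1 + 1/2*1/2, 0/1 + 1/2*3/4) = [1/4, 3/8) <- contains code 21/64
  'c': [0/1 + 1/2*3/4, 0/1 + 1/2*1/1) = [3/8, 1/2)
  emit 'd', narrow to [1/4, 3/8)
Step 3: interval [1/4, 3/8), width = 3/8 - 1/4 = 1/8
  'a': [1/4 + 1/8*0/1, 1/4 + 1/8*1/2) = [1/4, 5/16)
  'd': [1/4 + 1/8*1/2, 1/4 + 1/8*3/4) = [5/16, 11/32) <- contains code 21/64
  'c': [1/4 + 1/8*3/4, 1/4 + 1/8*1/1) = [11/32, 3/8)
  emit 'd', narrow to [5/16, 11/32)

Answer: symbol=a low=0/1 high=1/2
symbol=d low=1/4 high=3/8
symbol=d low=5/16 high=11/32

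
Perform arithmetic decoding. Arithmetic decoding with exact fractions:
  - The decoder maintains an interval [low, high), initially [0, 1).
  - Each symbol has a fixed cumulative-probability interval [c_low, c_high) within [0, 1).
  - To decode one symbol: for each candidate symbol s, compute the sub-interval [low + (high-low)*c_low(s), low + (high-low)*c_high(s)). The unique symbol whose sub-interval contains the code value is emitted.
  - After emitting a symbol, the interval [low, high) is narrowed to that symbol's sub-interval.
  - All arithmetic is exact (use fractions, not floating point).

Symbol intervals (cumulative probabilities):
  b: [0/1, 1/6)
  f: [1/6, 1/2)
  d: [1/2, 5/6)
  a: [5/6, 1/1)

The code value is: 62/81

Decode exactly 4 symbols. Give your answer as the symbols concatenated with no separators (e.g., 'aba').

Answer: ddaf

Derivation:
Step 1: interval [0/1, 1/1), width = 1/1 - 0/1 = 1/1
  'b': [0/1 + 1/1*0/1, 0/1 + 1/1*1/6) = [0/1, 1/6)
  'f': [0/1 + 1/1*1/6, 0/1 + 1/1*1/2) = [1/6, 1/2)
  'd': [0/1 + 1/1*1/2, 0/1 + 1/1*5/6) = [1/2, 5/6) <- contains code 62/81
  'a': [0/1 + 1/1*5/6, 0/1 + 1/1*1/1) = [5/6, 1/1)
  emit 'd', narrow to [1/2, 5/6)
Step 2: interval [1/2, 5/6), width = 5/6 - 1/2 = 1/3
  'b': [1/2 + 1/3*0/1, 1/2 + 1/3*1/6) = [1/2, 5/9)
  'f': [1/2 + 1/3*1/6, 1/2 + 1/3*1/2) = [5/9, 2/3)
  'd': [1/2 + 1/3*1/2, 1/2 + 1/3*5/6) = [2/3, 7/9) <- contains code 62/81
  'a': [1/2 + 1/3*5/6, 1/2 + 1/3*1/1) = [7/9, 5/6)
  emit 'd', narrow to [2/3, 7/9)
Step 3: interval [2/3, 7/9), width = 7/9 - 2/3 = 1/9
  'b': [2/3 + 1/9*0/1, 2/3 + 1/9*1/6) = [2/3, 37/54)
  'f': [2/3 + 1/9*1/6, 2/3 + 1/9*1/2) = [37/54, 13/18)
  'd': [2/3 + 1/9*1/2, 2/3 + 1/9*5/6) = [13/18, 41/54)
  'a': [2/3 + 1/9*5/6, 2/3 + 1/9*1/1) = [41/54, 7/9) <- contains code 62/81
  emit 'a', narrow to [41/54, 7/9)
Step 4: interval [41/54, 7/9), width = 7/9 - 41/54 = 1/54
  'b': [41/54 + 1/54*0/1, 41/54 + 1/54*1/6) = [41/54, 247/324)
  'f': [41/54 + 1/54*1/6, 41/54 + 1/54*1/2) = [247/324, 83/108) <- contains code 62/81
  'd': [41/54 + 1/54*1/2, 41/54 + 1/54*5/6) = [83/108, 251/324)
  'a': [41/54 + 1/54*5/6, 41/54 + 1/54*1/1) = [251/324, 7/9)
  emit 'f', narrow to [247/324, 83/108)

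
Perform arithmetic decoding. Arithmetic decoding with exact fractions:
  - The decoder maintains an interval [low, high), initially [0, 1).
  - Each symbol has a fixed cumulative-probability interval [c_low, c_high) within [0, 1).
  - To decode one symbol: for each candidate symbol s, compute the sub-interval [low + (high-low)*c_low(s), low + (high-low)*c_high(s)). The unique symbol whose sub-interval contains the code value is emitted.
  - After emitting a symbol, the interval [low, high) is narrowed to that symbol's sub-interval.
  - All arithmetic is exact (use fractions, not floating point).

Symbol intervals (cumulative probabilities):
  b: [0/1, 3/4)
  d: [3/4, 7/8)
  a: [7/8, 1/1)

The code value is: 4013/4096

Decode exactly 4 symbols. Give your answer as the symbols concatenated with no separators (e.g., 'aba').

Step 1: interval [0/1, 1/1), width = 1/1 - 0/1 = 1/1
  'b': [0/1 + 1/1*0/1, 0/1 + 1/1*3/4) = [0/1, 3/4)
  'd': [0/1 + 1/1*3/4, 0/1 + 1/1*7/8) = [3/4, 7/8)
  'a': [0/1 + 1/1*7/8, 0/1 + 1/1*1/1) = [7/8, 1/1) <- contains code 4013/4096
  emit 'a', narrow to [7/8, 1/1)
Step 2: interval [7/8, 1/1), width = 1/1 - 7/8 = 1/8
  'b': [7/8 + 1/8*0/1, 7/8 + 1/8*3/4) = [7/8, 31/32)
  'd': [7/8 + 1/8*3/4, 7/8 + 1/8*7/8) = [31/32, 63/64) <- contains code 4013/4096
  'a': [7/8 + 1/8*7/8, 7/8 + 1/8*1/1) = [63/64, 1/1)
  emit 'd', narrow to [31/32, 63/64)
Step 3: interval [31/32, 63/64), width = 63/64 - 31/32 = 1/64
  'b': [31/32 + 1/64*0/1, 31/32 + 1/64*3/4) = [31/32, 251/256) <- contains code 4013/4096
  'd': [31/32 + 1/64*3/4, 31/32 + 1/64*7/8) = [251/256, 503/512)
  'a': [31/32 + 1/64*7/8, 31/32 + 1/64*1/1) = [503/512, 63/64)
  emit 'b', narrow to [31/32, 251/256)
Step 4: interval [31/32, 251/256), width = 251/256 - 31/32 = 3/256
  'b': [31/32 + 3/256*0/1, 31/32 + 3/256*3/4) = [31/32, 1001/1024)
  'd': [31/32 + 3/256*3/4, 31/32 + 3/256*7/8) = [1001/1024, 2005/2048)
  'a': [31/32 + 3/256*7/8, 31/32 + 3/256*1/1) = [2005/2048, 251/256) <- contains code 4013/4096
  emit 'a', narrow to [2005/2048, 251/256)

Answer: adba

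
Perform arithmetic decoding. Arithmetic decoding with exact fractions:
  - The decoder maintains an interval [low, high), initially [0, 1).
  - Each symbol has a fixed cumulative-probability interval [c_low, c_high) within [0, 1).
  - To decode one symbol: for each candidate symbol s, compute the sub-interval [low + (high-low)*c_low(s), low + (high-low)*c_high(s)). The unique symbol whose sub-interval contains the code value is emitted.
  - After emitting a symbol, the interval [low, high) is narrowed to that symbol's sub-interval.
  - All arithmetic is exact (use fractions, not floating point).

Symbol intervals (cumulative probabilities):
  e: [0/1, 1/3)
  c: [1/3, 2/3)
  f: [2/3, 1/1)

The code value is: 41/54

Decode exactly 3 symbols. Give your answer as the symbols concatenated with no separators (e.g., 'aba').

Answer: fef

Derivation:
Step 1: interval [0/1, 1/1), width = 1/1 - 0/1 = 1/1
  'e': [0/1 + 1/1*0/1, 0/1 + 1/1*1/3) = [0/1, 1/3)
  'c': [0/1 + 1/1*1/3, 0/1 + 1/1*2/3) = [1/3, 2/3)
  'f': [0/1 + 1/1*2/3, 0/1 + 1/1*1/1) = [2/3, 1/1) <- contains code 41/54
  emit 'f', narrow to [2/3, 1/1)
Step 2: interval [2/3, 1/1), width = 1/1 - 2/3 = 1/3
  'e': [2/3 + 1/3*0/1, 2/3 + 1/3*1/3) = [2/3, 7/9) <- contains code 41/54
  'c': [2/3 + 1/3*1/3, 2/3 + 1/3*2/3) = [7/9, 8/9)
  'f': [2/3 + 1/3*2/3, 2/3 + 1/3*1/1) = [8/9, 1/1)
  emit 'e', narrow to [2/3, 7/9)
Step 3: interval [2/3, 7/9), width = 7/9 - 2/3 = 1/9
  'e': [2/3 + 1/9*0/1, 2/3 + 1/9*1/3) = [2/3, 19/27)
  'c': [2/3 + 1/9*1/3, 2/3 + 1/9*2/3) = [19/27, 20/27)
  'f': [2/3 + 1/9*2/3, 2/3 + 1/9*1/1) = [20/27, 7/9) <- contains code 41/54
  emit 'f', narrow to [20/27, 7/9)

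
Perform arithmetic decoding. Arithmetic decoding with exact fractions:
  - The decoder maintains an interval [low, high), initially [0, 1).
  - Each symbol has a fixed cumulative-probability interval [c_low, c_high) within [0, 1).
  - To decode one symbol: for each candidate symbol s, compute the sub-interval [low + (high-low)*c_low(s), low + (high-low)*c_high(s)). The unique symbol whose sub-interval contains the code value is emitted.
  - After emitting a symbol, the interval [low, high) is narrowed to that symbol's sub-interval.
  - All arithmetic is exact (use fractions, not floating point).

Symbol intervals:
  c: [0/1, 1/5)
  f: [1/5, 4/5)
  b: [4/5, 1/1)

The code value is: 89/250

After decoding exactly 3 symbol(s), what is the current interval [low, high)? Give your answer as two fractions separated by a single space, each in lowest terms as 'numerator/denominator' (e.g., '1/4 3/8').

Answer: 8/25 49/125

Derivation:
Step 1: interval [0/1, 1/1), width = 1/1 - 0/1 = 1/1
  'c': [0/1 + 1/1*0/1, 0/1 + 1/1*1/5) = [0/1, 1/5)
  'f': [0/1 + 1/1*1/5, 0/1 + 1/1*4/5) = [1/5, 4/5) <- contains code 89/250
  'b': [0/1 + 1/1*4/5, 0/1 + 1/1*1/1) = [4/5, 1/1)
  emit 'f', narrow to [1/5, 4/5)
Step 2: interval [1/5, 4/5), width = 4/5 - 1/5 = 3/5
  'c': [1/5 + 3/5*0/1, 1/5 + 3/5*1/5) = [1/5, 8/25)
  'f': [1/5 + 3/5*1/5, 1/5 + 3/5*4/5) = [8/25, 17/25) <- contains code 89/250
  'b': [1/5 + 3/5*4/5, 1/5 + 3/5*1/1) = [17/25, 4/5)
  emit 'f', narrow to [8/25, 17/25)
Step 3: interval [8/25, 17/25), width = 17/25 - 8/25 = 9/25
  'c': [8/25 + 9/25*0/1, 8/25 + 9/25*1/5) = [8/25, 49/125) <- contains code 89/250
  'f': [8/25 + 9/25*1/5, 8/25 + 9/25*4/5) = [49/125, 76/125)
  'b': [8/25 + 9/25*4/5, 8/25 + 9/25*1/1) = [76/125, 17/25)
  emit 'c', narrow to [8/25, 49/125)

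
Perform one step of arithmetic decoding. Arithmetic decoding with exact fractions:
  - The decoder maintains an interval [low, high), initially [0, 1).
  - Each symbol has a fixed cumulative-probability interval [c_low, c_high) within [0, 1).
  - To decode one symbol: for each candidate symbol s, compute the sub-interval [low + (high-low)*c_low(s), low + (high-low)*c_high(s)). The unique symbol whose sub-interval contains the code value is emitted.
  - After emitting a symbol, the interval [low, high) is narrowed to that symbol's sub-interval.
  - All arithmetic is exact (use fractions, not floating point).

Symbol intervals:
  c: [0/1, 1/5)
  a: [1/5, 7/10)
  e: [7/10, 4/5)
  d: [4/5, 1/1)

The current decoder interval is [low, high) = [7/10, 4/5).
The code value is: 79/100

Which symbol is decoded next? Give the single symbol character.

Answer: d

Derivation:
Interval width = high − low = 4/5 − 7/10 = 1/10
Scaled code = (code − low) / width = (79/100 − 7/10) / 1/10 = 9/10
  c: [0/1, 1/5) 
  a: [1/5, 7/10) 
  e: [7/10, 4/5) 
  d: [4/5, 1/1) ← scaled code falls here ✓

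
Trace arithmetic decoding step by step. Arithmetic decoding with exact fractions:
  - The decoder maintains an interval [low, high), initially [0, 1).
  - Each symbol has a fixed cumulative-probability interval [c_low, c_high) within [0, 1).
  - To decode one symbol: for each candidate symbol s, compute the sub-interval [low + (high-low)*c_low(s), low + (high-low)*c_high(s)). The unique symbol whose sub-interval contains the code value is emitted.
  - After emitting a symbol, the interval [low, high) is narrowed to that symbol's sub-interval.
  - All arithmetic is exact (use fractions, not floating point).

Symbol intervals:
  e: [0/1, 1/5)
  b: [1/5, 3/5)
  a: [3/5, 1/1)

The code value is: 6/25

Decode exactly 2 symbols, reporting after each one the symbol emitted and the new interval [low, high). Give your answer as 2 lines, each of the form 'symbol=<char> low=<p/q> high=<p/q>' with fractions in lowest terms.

Step 1: interval [0/1, 1/1), width = 1/1 - 0/1 = 1/1
  'e': [0/1 + 1/1*0/1, 0/1 + 1/1*1/5) = [0/1, 1/5)
  'b': [0/1 + 1/1*1/5, 0/1 + 1/1*3/5) = [1/5, 3/5) <- contains code 6/25
  'a': [0/1 + 1/1*3/5, 0/1 + 1/1*1/1) = [3/5, 1/1)
  emit 'b', narrow to [1/5, 3/5)
Step 2: interval [1/5, 3/5), width = 3/5 - 1/5 = 2/5
  'e': [1/5 + 2/5*0/1, 1/5 + 2/5*1/5) = [1/5, 7/25) <- contains code 6/25
  'b': [1/5 + 2/5*1/5, 1/5 + 2/5*3/5) = [7/25, 11/25)
  'a': [1/5 + 2/5*3/5, 1/5 + 2/5*1/1) = [11/25, 3/5)
  emit 'e', narrow to [1/5, 7/25)

Answer: symbol=b low=1/5 high=3/5
symbol=e low=1/5 high=7/25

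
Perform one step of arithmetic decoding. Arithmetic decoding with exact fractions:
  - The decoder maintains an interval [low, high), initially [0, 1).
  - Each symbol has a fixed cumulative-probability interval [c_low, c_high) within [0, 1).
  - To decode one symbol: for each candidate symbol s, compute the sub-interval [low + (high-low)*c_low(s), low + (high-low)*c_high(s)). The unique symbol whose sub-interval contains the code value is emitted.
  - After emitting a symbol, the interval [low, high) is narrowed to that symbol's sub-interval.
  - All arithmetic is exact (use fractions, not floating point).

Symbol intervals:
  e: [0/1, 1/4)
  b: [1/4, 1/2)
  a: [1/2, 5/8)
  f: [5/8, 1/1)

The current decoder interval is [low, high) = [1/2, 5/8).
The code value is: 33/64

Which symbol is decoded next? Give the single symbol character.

Answer: e

Derivation:
Interval width = high − low = 5/8 − 1/2 = 1/8
Scaled code = (code − low) / width = (33/64 − 1/2) / 1/8 = 1/8
  e: [0/1, 1/4) ← scaled code falls here ✓
  b: [1/4, 1/2) 
  a: [1/2, 5/8) 
  f: [5/8, 1/1) 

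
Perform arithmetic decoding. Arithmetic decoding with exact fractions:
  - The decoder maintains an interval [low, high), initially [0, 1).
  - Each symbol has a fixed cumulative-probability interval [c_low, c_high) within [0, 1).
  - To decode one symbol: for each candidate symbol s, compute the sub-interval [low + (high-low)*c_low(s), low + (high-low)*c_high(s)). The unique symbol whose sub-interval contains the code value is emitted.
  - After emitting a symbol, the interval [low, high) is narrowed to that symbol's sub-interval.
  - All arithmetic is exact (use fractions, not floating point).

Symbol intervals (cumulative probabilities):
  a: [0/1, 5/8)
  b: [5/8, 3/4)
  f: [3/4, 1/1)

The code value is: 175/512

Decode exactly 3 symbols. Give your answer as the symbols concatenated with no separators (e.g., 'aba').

Step 1: interval [0/1, 1/1), width = 1/1 - 0/1 = 1/1
  'a': [0/1 + 1/1*0/1, 0/1 + 1/1*5/8) = [0/1, 5/8) <- contains code 175/512
  'b': [0/1 + 1/1*5/8, 0/1 + 1/1*3/4) = [5/8, 3/4)
  'f': [0/1 + 1/1*3/4, 0/1 + 1/1*1/1) = [3/4, 1/1)
  emit 'a', narrow to [0/1, 5/8)
Step 2: interval [0/1, 5/8), width = 5/8 - 0/1 = 5/8
  'a': [0/1 + 5/8*0/1, 0/1 + 5/8*5/8) = [0/1, 25/64) <- contains code 175/512
  'b': [0/1 + 5/8*5/8, 0/1 + 5/8*3/4) = [25/64, 15/32)
  'f': [0/1 + 5/8*3/4, 0/1 + 5/8*1/1) = [15/32, 5/8)
  emit 'a', narrow to [0/1, 25/64)
Step 3: interval [0/1, 25/64), width = 25/64 - 0/1 = 25/64
  'a': [0/1 + 25/64*0/1, 0/1 + 25/64*5/8) = [0/1, 125/512)
  'b': [0/1 + 25/64*5/8, 0/1 + 25/64*3/4) = [125/512, 75/256)
  'f': [0/1 + 25/64*3/4, 0/1 + 25/64*1/1) = [75/256, 25/64) <- contains code 175/512
  emit 'f', narrow to [75/256, 25/64)

Answer: aaf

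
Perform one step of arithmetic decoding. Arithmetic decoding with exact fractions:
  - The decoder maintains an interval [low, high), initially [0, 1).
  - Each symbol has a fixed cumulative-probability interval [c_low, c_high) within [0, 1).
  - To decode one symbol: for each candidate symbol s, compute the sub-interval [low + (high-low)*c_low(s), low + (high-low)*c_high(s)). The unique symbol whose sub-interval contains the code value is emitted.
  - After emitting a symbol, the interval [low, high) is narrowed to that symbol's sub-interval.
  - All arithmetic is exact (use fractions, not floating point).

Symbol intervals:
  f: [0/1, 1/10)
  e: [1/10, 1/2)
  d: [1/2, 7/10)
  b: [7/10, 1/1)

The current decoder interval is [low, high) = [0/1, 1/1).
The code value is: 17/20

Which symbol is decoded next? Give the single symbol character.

Interval width = high − low = 1/1 − 0/1 = 1/1
Scaled code = (code − low) / width = (17/20 − 0/1) / 1/1 = 17/20
  f: [0/1, 1/10) 
  e: [1/10, 1/2) 
  d: [1/2, 7/10) 
  b: [7/10, 1/1) ← scaled code falls here ✓

Answer: b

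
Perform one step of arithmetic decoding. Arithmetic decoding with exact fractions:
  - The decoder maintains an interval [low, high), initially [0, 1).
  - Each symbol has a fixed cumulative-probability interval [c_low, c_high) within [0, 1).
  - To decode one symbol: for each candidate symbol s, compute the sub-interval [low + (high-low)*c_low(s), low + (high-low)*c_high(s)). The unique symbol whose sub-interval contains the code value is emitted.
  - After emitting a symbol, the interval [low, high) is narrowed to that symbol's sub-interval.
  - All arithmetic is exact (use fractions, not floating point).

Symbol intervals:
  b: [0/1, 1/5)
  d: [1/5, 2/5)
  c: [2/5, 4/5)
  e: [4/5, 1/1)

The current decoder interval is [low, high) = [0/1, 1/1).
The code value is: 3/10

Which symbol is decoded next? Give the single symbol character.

Answer: d

Derivation:
Interval width = high − low = 1/1 − 0/1 = 1/1
Scaled code = (code − low) / width = (3/10 − 0/1) / 1/1 = 3/10
  b: [0/1, 1/5) 
  d: [1/5, 2/5) ← scaled code falls here ✓
  c: [2/5, 4/5) 
  e: [4/5, 1/1) 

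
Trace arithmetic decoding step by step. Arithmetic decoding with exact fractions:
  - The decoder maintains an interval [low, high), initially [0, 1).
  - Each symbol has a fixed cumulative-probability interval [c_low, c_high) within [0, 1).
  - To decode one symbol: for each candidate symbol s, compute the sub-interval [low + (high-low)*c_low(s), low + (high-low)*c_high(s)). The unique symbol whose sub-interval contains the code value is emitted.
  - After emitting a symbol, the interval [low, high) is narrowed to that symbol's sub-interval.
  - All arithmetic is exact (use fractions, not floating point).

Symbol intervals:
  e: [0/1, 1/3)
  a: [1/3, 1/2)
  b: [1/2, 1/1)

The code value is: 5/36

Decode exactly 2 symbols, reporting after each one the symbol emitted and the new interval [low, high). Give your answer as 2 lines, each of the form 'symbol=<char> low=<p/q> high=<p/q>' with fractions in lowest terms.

Step 1: interval [0/1, 1/1), width = 1/1 - 0/1 = 1/1
  'e': [0/1 + 1/1*0/1, 0/1 + 1/1*1/3) = [0/1, 1/3) <- contains code 5/36
  'a': [0/1 + 1/1*1/3, 0/1 + 1/1*1/2) = [1/3, 1/2)
  'b': [0/1 + 1/1*1/2, 0/1 + 1/1*1/1) = [1/2, 1/1)
  emit 'e', narrow to [0/1, 1/3)
Step 2: interval [0/1, 1/3), width = 1/3 - 0/1 = 1/3
  'e': [0/1 + 1/3*0/1, 0/1 + 1/3*1/3) = [0/1, 1/9)
  'a': [0/1 + 1/3*1/3, 0/1 + 1/3*1/2) = [1/9, 1/6) <- contains code 5/36
  'b': [0/1 + 1/3*1/2, 0/1 + 1/3*1/1) = [1/6, 1/3)
  emit 'a', narrow to [1/9, 1/6)

Answer: symbol=e low=0/1 high=1/3
symbol=a low=1/9 high=1/6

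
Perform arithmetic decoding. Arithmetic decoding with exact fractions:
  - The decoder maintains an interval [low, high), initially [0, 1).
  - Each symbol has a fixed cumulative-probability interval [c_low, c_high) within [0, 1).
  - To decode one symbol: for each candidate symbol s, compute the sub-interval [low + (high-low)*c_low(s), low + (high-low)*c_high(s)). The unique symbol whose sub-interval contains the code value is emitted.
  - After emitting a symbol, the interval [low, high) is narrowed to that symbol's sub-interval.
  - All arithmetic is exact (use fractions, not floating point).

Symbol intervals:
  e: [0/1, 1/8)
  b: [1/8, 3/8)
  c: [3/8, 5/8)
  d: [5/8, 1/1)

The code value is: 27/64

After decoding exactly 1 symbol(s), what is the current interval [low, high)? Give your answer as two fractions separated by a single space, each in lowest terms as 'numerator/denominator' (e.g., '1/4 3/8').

Step 1: interval [0/1, 1/1), width = 1/1 - 0/1 = 1/1
  'e': [0/1 + 1/1*0/1, 0/1 + 1/1*1/8) = [0/1, 1/8)
  'b': [0/1 + 1/1*1/8, 0/1 + 1/1*3/8) = [1/8, 3/8)
  'c': [0/1 + 1/1*3/8, 0/1 + 1/1*5/8) = [3/8, 5/8) <- contains code 27/64
  'd': [0/1 + 1/1*5/8, 0/1 + 1/1*1/1) = [5/8, 1/1)
  emit 'c', narrow to [3/8, 5/8)

Answer: 3/8 5/8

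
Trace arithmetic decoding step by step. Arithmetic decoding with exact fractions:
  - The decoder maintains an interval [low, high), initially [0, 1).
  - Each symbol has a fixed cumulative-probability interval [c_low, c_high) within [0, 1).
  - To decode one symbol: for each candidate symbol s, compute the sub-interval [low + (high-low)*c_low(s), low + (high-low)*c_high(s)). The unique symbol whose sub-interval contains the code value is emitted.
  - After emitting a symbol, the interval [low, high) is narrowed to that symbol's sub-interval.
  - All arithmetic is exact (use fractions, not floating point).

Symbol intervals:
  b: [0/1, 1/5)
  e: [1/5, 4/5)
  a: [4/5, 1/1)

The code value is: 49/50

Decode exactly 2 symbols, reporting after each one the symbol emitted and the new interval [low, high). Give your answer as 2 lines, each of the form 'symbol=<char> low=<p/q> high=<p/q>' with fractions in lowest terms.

Step 1: interval [0/1, 1/1), width = 1/1 - 0/1 = 1/1
  'b': [0/1 + 1/1*0/1, 0/1 + 1/1*1/5) = [0/1, 1/5)
  'e': [0/1 + 1/1*1/5, 0/1 + 1/1*4/5) = [1/5, 4/5)
  'a': [0/1 + 1/1*4/5, 0/1 + 1/1*1/1) = [4/5, 1/1) <- contains code 49/50
  emit 'a', narrow to [4/5, 1/1)
Step 2: interval [4/5, 1/1), width = 1/1 - 4/5 = 1/5
  'b': [4/5 + 1/5*0/1, 4/5 + 1/5*1/5) = [4/5, 21/25)
  'e': [4/5 + 1/5*1/5, 4/5 + 1/5*4/5) = [21/25, 24/25)
  'a': [4/5 + 1/5*4/5, 4/5 + 1/5*1/1) = [24/25, 1/1) <- contains code 49/50
  emit 'a', narrow to [24/25, 1/1)

Answer: symbol=a low=4/5 high=1/1
symbol=a low=24/25 high=1/1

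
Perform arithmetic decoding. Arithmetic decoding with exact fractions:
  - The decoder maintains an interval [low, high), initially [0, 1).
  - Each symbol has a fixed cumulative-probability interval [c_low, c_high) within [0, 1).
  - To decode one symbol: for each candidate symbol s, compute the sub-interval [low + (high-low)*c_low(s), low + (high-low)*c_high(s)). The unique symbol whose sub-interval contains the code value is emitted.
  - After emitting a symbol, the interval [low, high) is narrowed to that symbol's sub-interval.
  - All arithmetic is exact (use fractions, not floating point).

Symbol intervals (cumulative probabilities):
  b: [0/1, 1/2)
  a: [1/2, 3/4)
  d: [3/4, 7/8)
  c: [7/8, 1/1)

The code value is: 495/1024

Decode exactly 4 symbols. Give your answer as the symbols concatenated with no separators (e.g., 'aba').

Answer: bcac

Derivation:
Step 1: interval [0/1, 1/1), width = 1/1 - 0/1 = 1/1
  'b': [0/1 + 1/1*0/1, 0/1 + 1/1*1/2) = [0/1, 1/2) <- contains code 495/1024
  'a': [0/1 + 1/1*1/2, 0/1 + 1/1*3/4) = [1/2, 3/4)
  'd': [0/1 + 1/1*3/4, 0/1 + 1/1*7/8) = [3/4, 7/8)
  'c': [0/1 + 1/1*7/8, 0/1 + 1/1*1/1) = [7/8, 1/1)
  emit 'b', narrow to [0/1, 1/2)
Step 2: interval [0/1, 1/2), width = 1/2 - 0/1 = 1/2
  'b': [0/1 + 1/2*0/1, 0/1 + 1/2*1/2) = [0/1, 1/4)
  'a': [0/1 + 1/2*1/2, 0/1 + 1/2*3/4) = [1/4, 3/8)
  'd': [0/1 + 1/2*3/4, 0/1 + 1/2*7/8) = [3/8, 7/16)
  'c': [0/1 + 1/2*7/8, 0/1 + 1/2*1/1) = [7/16, 1/2) <- contains code 495/1024
  emit 'c', narrow to [7/16, 1/2)
Step 3: interval [7/16, 1/2), width = 1/2 - 7/16 = 1/16
  'b': [7/16 + 1/16*0/1, 7/16 + 1/16*1/2) = [7/16, 15/32)
  'a': [7/16 + 1/16*1/2, 7/16 + 1/16*3/4) = [15/32, 31/64) <- contains code 495/1024
  'd': [7/16 + 1/16*3/4, 7/16 + 1/16*7/8) = [31/64, 63/128)
  'c': [7/16 + 1/16*7/8, 7/16 + 1/16*1/1) = [63/128, 1/2)
  emit 'a', narrow to [15/32, 31/64)
Step 4: interval [15/32, 31/64), width = 31/64 - 15/32 = 1/64
  'b': [15/32 + 1/64*0/1, 15/32 + 1/64*1/2) = [15/32, 61/128)
  'a': [15/32 + 1/64*1/2, 15/32 + 1/64*3/4) = [61/128, 123/256)
  'd': [15/32 + 1/64*3/4, 15/32 + 1/64*7/8) = [123/256, 247/512)
  'c': [15/32 + 1/64*7/8, 15/32 + 1/64*1/1) = [247/512, 31/64) <- contains code 495/1024
  emit 'c', narrow to [247/512, 31/64)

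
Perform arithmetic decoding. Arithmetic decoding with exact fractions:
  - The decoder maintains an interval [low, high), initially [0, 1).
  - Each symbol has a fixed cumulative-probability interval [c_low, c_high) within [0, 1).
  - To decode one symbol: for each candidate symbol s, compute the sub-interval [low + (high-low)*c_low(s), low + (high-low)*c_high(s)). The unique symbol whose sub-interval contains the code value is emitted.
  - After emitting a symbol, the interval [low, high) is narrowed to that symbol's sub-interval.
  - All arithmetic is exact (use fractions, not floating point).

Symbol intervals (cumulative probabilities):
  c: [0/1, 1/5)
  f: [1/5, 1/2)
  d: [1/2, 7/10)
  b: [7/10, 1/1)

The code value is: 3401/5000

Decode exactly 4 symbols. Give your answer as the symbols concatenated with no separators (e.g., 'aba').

Step 1: interval [0/1, 1/1), width = 1/1 - 0/1 = 1/1
  'c': [0/1 + 1/1*0/1, 0/1 + 1/1*1/5) = [0/1, 1/5)
  'f': [0/1 + 1/1*1/5, 0/1 + 1/1*1/2) = [1/5, 1/2)
  'd': [0/1 + 1/1*1/2, 0/1 + 1/1*7/10) = [1/2, 7/10) <- contains code 3401/5000
  'b': [0/1 + 1/1*7/10, 0/1 + 1/1*1/1) = [7/10, 1/1)
  emit 'd', narrow to [1/2, 7/10)
Step 2: interval [1/2, 7/10), width = 7/10 - 1/2 = 1/5
  'c': [1/2 + 1/5*0/1, 1/2 + 1/5*1/5) = [1/2, 27/50)
  'f': [1/2 + 1/5*1/5, 1/2 + 1/5*1/2) = [27/50, 3/5)
  'd': [1/2 + 1/5*1/2, 1/2 + 1/5*7/10) = [3/5, 16/25)
  'b': [1/2 + 1/5*7/10, 1/2 + 1/5*1/1) = [16/25, 7/10) <- contains code 3401/5000
  emit 'b', narrow to [16/25, 7/10)
Step 3: interval [16/25, 7/10), width = 7/10 - 16/25 = 3/50
  'c': [16/25 + 3/50*0/1, 16/25 + 3/50*1/5) = [16/25, 163/250)
  'f': [16/25 + 3/50*1/5, 16/25 + 3/50*1/2) = [163/250, 67/100)
  'd': [16/25 + 3/50*1/2, 16/25 + 3/50*7/10) = [67/100, 341/500) <- contains code 3401/5000
  'b': [16/25 + 3/50*7/10, 16/25 + 3/50*1/1) = [341/500, 7/10)
  emit 'd', narrow to [67/100, 341/500)
Step 4: interval [67/100, 341/500), width = 341/500 - 67/100 = 3/250
  'c': [67/100 + 3/250*0/1, 67/100 + 3/250*1/5) = [67/100, 1681/2500)
  'f': [67/100 + 3/250*1/5, 67/100 + 3/250*1/2) = [1681/2500, 169/250)
  'd': [67/100 + 3/250*1/2, 67/100 + 3/250*7/10) = [169/250, 424/625)
  'b': [67/100 + 3/250*7/10, 67/100 + 3/250*1/1) = [424/625, 341/500) <- contains code 3401/5000
  emit 'b', narrow to [424/625, 341/500)

Answer: dbdb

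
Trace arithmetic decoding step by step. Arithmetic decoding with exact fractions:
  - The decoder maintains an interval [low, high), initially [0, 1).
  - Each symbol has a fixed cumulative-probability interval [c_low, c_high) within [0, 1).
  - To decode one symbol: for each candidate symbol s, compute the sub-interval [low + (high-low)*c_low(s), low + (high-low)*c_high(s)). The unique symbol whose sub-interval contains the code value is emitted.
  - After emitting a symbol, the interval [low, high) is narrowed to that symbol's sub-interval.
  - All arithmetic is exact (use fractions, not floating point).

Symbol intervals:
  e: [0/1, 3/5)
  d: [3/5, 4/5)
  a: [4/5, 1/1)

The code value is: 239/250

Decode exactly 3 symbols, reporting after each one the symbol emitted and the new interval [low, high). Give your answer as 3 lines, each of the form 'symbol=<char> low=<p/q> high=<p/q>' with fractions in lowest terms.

Answer: symbol=a low=4/5 high=1/1
symbol=d low=23/25 high=24/25
symbol=a low=119/125 high=24/25

Derivation:
Step 1: interval [0/1, 1/1), width = 1/1 - 0/1 = 1/1
  'e': [0/1 + 1/1*0/1, 0/1 + 1/1*3/5) = [0/1, 3/5)
  'd': [0/1 + 1/1*3/5, 0/1 + 1/1*4/5) = [3/5, 4/5)
  'a': [0/1 + 1/1*4/5, 0/1 + 1/1*1/1) = [4/5, 1/1) <- contains code 239/250
  emit 'a', narrow to [4/5, 1/1)
Step 2: interval [4/5, 1/1), width = 1/1 - 4/5 = 1/5
  'e': [4/5 + 1/5*0/1, 4/5 + 1/5*3/5) = [4/5, 23/25)
  'd': [4/5 + 1/5*3/5, 4/5 + 1/5*4/5) = [23/25, 24/25) <- contains code 239/250
  'a': [4/5 + 1/5*4/5, 4/5 + 1/5*1/1) = [24/25, 1/1)
  emit 'd', narrow to [23/25, 24/25)
Step 3: interval [23/25, 24/25), width = 24/25 - 23/25 = 1/25
  'e': [23/25 + 1/25*0/1, 23/25 + 1/25*3/5) = [23/25, 118/125)
  'd': [23/25 + 1/25*3/5, 23/25 + 1/25*4/5) = [118/125, 119/125)
  'a': [23/25 + 1/25*4/5, 23/25 + 1/25*1/1) = [119/125, 24/25) <- contains code 239/250
  emit 'a', narrow to [119/125, 24/25)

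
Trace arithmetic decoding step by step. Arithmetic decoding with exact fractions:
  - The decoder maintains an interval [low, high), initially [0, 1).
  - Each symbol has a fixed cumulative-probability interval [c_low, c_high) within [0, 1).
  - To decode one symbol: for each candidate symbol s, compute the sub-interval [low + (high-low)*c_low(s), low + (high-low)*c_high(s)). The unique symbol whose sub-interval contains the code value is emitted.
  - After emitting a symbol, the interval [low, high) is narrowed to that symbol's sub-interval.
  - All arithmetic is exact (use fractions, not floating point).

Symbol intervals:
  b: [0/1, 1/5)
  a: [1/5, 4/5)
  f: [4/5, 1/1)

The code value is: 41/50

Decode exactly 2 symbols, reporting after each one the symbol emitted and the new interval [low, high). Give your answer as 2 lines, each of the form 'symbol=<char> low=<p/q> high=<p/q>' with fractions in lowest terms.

Step 1: interval [0/1, 1/1), width = 1/1 - 0/1 = 1/1
  'b': [0/1 + 1/1*0/1, 0/1 + 1/1*1/5) = [0/1, 1/5)
  'a': [0/1 + 1/1*1/5, 0/1 + 1/1*4/5) = [1/5, 4/5)
  'f': [0/1 + 1/1*4/5, 0/1 + 1/1*1/1) = [4/5, 1/1) <- contains code 41/50
  emit 'f', narrow to [4/5, 1/1)
Step 2: interval [4/5, 1/1), width = 1/1 - 4/5 = 1/5
  'b': [4/5 + 1/5*0/1, 4/5 + 1/5*1/5) = [4/5, 21/25) <- contains code 41/50
  'a': [4/5 + 1/5*1/5, 4/5 + 1/5*4/5) = [21/25, 24/25)
  'f': [4/5 + 1/5*4/5, 4/5 + 1/5*1/1) = [24/25, 1/1)
  emit 'b', narrow to [4/5, 21/25)

Answer: symbol=f low=4/5 high=1/1
symbol=b low=4/5 high=21/25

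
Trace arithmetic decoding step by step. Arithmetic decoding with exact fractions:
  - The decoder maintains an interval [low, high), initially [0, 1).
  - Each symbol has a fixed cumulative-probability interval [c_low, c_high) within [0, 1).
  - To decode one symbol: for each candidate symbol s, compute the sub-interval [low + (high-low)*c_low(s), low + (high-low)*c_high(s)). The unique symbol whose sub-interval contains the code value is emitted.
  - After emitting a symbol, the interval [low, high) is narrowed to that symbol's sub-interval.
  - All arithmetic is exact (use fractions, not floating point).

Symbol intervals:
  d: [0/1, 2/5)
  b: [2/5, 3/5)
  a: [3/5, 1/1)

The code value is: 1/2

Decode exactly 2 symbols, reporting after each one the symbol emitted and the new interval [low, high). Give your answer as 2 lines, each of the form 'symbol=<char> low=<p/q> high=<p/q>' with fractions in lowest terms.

Answer: symbol=b low=2/5 high=3/5
symbol=b low=12/25 high=13/25

Derivation:
Step 1: interval [0/1, 1/1), width = 1/1 - 0/1 = 1/1
  'd': [0/1 + 1/1*0/1, 0/1 + 1/1*2/5) = [0/1, 2/5)
  'b': [0/1 + 1/1*2/5, 0/1 + 1/1*3/5) = [2/5, 3/5) <- contains code 1/2
  'a': [0/1 + 1/1*3/5, 0/1 + 1/1*1/1) = [3/5, 1/1)
  emit 'b', narrow to [2/5, 3/5)
Step 2: interval [2/5, 3/5), width = 3/5 - 2/5 = 1/5
  'd': [2/5 + 1/5*0/1, 2/5 + 1/5*2/5) = [2/5, 12/25)
  'b': [2/5 + 1/5*2/5, 2/5 + 1/5*3/5) = [12/25, 13/25) <- contains code 1/2
  'a': [2/5 + 1/5*3/5, 2/5 + 1/5*1/1) = [13/25, 3/5)
  emit 'b', narrow to [12/25, 13/25)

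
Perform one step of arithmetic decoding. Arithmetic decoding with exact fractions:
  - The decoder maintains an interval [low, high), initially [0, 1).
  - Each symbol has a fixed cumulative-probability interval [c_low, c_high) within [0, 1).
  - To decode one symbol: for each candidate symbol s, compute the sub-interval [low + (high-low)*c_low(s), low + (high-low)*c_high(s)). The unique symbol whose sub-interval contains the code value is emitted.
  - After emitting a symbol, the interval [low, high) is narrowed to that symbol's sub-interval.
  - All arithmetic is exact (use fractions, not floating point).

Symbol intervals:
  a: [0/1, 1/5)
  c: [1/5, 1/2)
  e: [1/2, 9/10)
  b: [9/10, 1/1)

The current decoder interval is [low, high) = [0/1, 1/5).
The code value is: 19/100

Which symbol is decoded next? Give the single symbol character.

Answer: b

Derivation:
Interval width = high − low = 1/5 − 0/1 = 1/5
Scaled code = (code − low) / width = (19/100 − 0/1) / 1/5 = 19/20
  a: [0/1, 1/5) 
  c: [1/5, 1/2) 
  e: [1/2, 9/10) 
  b: [9/10, 1/1) ← scaled code falls here ✓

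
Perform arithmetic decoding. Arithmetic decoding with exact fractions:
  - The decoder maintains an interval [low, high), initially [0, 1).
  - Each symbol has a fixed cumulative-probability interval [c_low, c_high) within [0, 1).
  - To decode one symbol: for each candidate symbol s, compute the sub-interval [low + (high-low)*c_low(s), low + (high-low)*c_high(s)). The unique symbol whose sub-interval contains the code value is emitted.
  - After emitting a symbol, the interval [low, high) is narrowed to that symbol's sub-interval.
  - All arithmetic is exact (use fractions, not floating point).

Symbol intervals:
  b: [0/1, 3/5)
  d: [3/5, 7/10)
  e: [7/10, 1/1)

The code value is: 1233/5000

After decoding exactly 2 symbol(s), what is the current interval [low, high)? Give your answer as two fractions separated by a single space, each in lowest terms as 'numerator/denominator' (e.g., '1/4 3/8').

Answer: 0/1 9/25

Derivation:
Step 1: interval [0/1, 1/1), width = 1/1 - 0/1 = 1/1
  'b': [0/1 + 1/1*0/1, 0/1 + 1/1*3/5) = [0/1, 3/5) <- contains code 1233/5000
  'd': [0/1 + 1/1*3/5, 0/1 + 1/1*7/10) = [3/5, 7/10)
  'e': [0/1 + 1/1*7/10, 0/1 + 1/1*1/1) = [7/10, 1/1)
  emit 'b', narrow to [0/1, 3/5)
Step 2: interval [0/1, 3/5), width = 3/5 - 0/1 = 3/5
  'b': [0/1 + 3/5*0/1, 0/1 + 3/5*3/5) = [0/1, 9/25) <- contains code 1233/5000
  'd': [0/1 + 3/5*3/5, 0/1 + 3/5*7/10) = [9/25, 21/50)
  'e': [0/1 + 3/5*7/10, 0/1 + 3/5*1/1) = [21/50, 3/5)
  emit 'b', narrow to [0/1, 9/25)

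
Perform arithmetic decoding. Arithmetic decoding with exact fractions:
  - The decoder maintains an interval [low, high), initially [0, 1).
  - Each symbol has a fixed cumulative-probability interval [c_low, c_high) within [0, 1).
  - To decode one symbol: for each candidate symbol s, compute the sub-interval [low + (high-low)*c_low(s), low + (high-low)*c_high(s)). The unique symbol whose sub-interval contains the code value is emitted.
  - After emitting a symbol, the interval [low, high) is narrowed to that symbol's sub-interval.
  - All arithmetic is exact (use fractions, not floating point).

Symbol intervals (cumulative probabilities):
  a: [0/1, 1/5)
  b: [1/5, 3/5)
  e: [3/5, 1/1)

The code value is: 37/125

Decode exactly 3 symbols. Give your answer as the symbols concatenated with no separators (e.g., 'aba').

Answer: bba

Derivation:
Step 1: interval [0/1, 1/1), width = 1/1 - 0/1 = 1/1
  'a': [0/1 + 1/1*0/1, 0/1 + 1/1*1/5) = [0/1, 1/5)
  'b': [0/1 + 1/1*1/5, 0/1 + 1/1*3/5) = [1/5, 3/5) <- contains code 37/125
  'e': [0/1 + 1/1*3/5, 0/1 + 1/1*1/1) = [3/5, 1/1)
  emit 'b', narrow to [1/5, 3/5)
Step 2: interval [1/5, 3/5), width = 3/5 - 1/5 = 2/5
  'a': [1/5 + 2/5*0/1, 1/5 + 2/5*1/5) = [1/5, 7/25)
  'b': [1/5 + 2/5*1/5, 1/5 + 2/5*3/5) = [7/25, 11/25) <- contains code 37/125
  'e': [1/5 + 2/5*3/5, 1/5 + 2/5*1/1) = [11/25, 3/5)
  emit 'b', narrow to [7/25, 11/25)
Step 3: interval [7/25, 11/25), width = 11/25 - 7/25 = 4/25
  'a': [7/25 + 4/25*0/1, 7/25 + 4/25*1/5) = [7/25, 39/125) <- contains code 37/125
  'b': [7/25 + 4/25*1/5, 7/25 + 4/25*3/5) = [39/125, 47/125)
  'e': [7/25 + 4/25*3/5, 7/25 + 4/25*1/1) = [47/125, 11/25)
  emit 'a', narrow to [7/25, 39/125)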